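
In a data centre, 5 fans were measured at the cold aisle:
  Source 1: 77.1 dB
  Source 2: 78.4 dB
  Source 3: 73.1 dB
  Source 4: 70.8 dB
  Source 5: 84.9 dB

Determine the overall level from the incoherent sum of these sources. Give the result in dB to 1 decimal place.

Converting to relative power and adding: 10^(77.1/10) + 10^(78.4/10) + 10^(73.1/10) + 10^(70.8/10) + 10^(84.9/10) = 4.619e+08.
Combined level = 10 log₁₀(4.619e+08) = 86.6 dB.

86.6 dB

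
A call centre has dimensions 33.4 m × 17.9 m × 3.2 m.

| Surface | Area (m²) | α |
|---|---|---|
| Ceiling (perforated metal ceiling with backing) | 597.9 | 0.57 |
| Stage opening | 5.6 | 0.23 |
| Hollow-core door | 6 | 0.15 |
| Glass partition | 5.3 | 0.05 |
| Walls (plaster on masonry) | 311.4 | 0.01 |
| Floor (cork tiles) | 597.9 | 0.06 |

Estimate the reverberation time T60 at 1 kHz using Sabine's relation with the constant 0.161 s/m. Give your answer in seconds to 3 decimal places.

0.806 s

Summing Sᵢαᵢ: 340.803 + 1.288 + 0.900 + 0.265 + 3.114 + 35.874 → A = 382.244 sabins.
Volume V = 33.4 × 17.9 × 3.2 = 1913.152 m³.
RT60 = 0.161 · V / A = 0.161 × 1913.152 / 382.244 = 0.806 s.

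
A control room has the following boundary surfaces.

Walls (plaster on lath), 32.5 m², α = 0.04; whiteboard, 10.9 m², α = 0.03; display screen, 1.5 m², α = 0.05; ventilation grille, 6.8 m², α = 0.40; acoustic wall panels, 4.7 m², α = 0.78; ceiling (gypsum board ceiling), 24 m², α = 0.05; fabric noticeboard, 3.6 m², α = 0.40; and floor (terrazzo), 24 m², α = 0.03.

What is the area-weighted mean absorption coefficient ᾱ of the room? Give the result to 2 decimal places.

Total surface area S = 108.0 m².
Σ(Sᵢαᵢ) = 32.5×0.04 + 10.9×0.03 + 1.5×0.05 + 6.8×0.40 + 4.7×0.78 + 24×0.05 + 3.6×0.40 + 24×0.03 = 11.448.
ᾱ = A/S = 0.11.

0.11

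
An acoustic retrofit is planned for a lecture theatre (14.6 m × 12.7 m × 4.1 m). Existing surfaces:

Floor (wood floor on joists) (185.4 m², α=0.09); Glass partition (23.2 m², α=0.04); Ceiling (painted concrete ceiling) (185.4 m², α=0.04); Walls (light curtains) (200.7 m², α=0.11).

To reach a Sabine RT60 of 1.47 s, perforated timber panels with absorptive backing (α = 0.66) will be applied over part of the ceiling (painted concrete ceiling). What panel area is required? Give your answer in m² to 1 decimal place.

Summing Sᵢαᵢ: 16.686 + 0.928 + 7.416 + 22.077 → A₁ = 47.107 sabins.
V = 760.222 m³. Target absorption A₂ = 0.161 × 760.222 / 1.47 = 83.262 sabins.
Absorption to add: 83.262 − 47.107 = 36.155 sabins.
Each m² of panel replacing the ceiling (painted concrete ceiling) adds (0.66 − 0.04) = 0.62 sabins.
Panel area = 36.155 / 0.62 = 58.3 m².

58.3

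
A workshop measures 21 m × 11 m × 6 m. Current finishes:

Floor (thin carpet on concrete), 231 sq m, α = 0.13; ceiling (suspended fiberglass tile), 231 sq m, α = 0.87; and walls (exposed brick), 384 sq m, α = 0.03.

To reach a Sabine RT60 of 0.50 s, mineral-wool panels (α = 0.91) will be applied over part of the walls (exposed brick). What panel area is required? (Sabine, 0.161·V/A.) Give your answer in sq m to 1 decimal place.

Equivalent absorption area: A₁ = 231*0.13 + 231*0.87 + 384*0.03 = 242.520 sq m.
V = 1386 m³. Target absorption A₂ = 0.161 × 1386 / 0.50 = 446.292 sabins.
ΔA needed = 446.292 − 242.520 = 203.772 sabins.
Net gain per sq m: Δα = 0.91 − 0.03 = 0.88.
Panel area = 203.772 / 0.88 = 231.6 sq m.

231.6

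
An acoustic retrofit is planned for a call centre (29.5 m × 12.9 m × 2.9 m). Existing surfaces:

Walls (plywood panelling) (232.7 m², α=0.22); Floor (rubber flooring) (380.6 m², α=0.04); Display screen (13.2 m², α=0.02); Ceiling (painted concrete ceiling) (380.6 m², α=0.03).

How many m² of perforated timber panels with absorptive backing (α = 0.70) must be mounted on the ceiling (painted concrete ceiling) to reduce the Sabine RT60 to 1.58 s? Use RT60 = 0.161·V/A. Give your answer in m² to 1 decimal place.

51.3

Total absorption A₁ = 232.7·0.22 + 380.6·0.04 + 13.2·0.02 + 380.6·0.03
  = 51.194 + 15.224 + 0.264 + 11.418 = 78.100 m² sabins.
Required A₂ = 0.161·1103.595/1.58 = 112.455 sabins.
ΔA needed = 112.455 − 78.100 = 34.355 sabins.
Net gain per m²: Δα = 0.70 − 0.03 = 0.67.
Area = ΔA/Δα = 34.355/0.67 = 51.3 m².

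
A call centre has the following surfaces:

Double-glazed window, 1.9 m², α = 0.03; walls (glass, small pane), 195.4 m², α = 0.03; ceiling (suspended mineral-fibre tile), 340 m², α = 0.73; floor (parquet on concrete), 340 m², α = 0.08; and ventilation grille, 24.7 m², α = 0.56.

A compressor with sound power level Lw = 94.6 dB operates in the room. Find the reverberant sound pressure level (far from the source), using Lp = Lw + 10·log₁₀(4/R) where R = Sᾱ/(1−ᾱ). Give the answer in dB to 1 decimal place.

Σ(Sᵢαᵢ) = 1.9·0.03 + 195.4·0.03 + 340·0.73 + 340·0.08 + 24.7·0.56 = 295.151; total area S = 902.0 m².
ᾱ = 0.3272, so room constant R = A/(1−ᾱ) = 438.691 m².
Lp = Lw + 10 log₁₀(4/R) = 94.6 -20.40 = 74.2 dB.

74.2 dB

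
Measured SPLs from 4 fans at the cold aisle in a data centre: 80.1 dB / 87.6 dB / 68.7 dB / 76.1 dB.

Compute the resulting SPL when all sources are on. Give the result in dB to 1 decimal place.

Σ 10^(Lᵢ/10) = 7.259e+08.
Back to dB: 10·log₁₀ Σ = 88.6 dB.

88.6 dB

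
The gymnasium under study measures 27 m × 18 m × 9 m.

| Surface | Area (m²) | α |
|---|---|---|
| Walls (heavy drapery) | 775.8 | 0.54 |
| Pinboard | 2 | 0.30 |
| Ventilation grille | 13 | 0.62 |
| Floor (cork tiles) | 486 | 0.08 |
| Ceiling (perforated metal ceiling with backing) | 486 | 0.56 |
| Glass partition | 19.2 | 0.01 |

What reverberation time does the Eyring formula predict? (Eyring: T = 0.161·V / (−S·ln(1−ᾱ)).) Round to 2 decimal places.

0.74 s

S = Σ Sᵢ = 1782.0 m².
Σ(Sᵢαᵢ) = 775.8·0.54 + 2·0.30 + 13·0.62 + 486·0.08 + 486·0.56 + 19.2·0.01 = 738.824.
Mean coefficient ᾱ = A/S = 0.4146.
−S·ln(1−ᾱ) = −1782.0 × ln(1 − 0.4146) = 954.190.
V = 27 × 18 × 9 = 4374 m³.
RT60 = 0.161 × 4374 / 954.190 = 0.74 s.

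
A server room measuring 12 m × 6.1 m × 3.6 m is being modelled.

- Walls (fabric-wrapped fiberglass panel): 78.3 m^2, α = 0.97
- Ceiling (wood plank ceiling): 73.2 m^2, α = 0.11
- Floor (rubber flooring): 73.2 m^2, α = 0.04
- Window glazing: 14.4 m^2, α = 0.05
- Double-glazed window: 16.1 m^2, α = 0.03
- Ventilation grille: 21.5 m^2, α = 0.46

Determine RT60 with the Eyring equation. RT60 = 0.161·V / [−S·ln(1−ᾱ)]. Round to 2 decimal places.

Total surface area S = 78.3 + 73.2 + 73.2 + 14.4 + 16.1 + 21.5 = 276.7 m^2.
Absorption A = 78.3·0.97 + 73.2·0.11 + 73.2·0.04 + 14.4·0.05 + 16.1·0.03 + 21.5·0.46 = 98.024 sabins.
ᾱ = 98.024 / 276.7 = 0.3543.
−S·ln(1−ᾱ) = −276.7 × ln(1 − 0.3543) = 121.034.
V = 12 × 6.1 × 3.6 = 263.52 m³.
T = 0.161·V/[−S·ln(1−ᾱ)] = 0.161·263.52/121.034 = 0.35 s.

0.35 seconds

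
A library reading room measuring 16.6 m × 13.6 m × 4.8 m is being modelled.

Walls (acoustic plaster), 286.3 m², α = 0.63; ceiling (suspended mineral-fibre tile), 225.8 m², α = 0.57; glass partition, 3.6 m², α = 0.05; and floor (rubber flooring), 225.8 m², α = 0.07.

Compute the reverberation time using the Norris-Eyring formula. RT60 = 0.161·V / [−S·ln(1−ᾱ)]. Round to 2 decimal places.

0.41 seconds

Total surface area S = 286.3 + 225.8 + 3.6 + 225.8 = 741.5 m².
Σ(Sᵢαᵢ) = 286.3·0.63 + 225.8·0.57 + 3.6·0.05 + 225.8·0.07 = 325.061.
ᾱ = 325.061 / 741.5 = 0.4384.
−S·ln(1−ᾱ) = −741.5 × ln(1 − 0.4384) = 427.820.
V = 16.6 × 13.6 × 4.8 = 1083.648 m³.
T = 0.161·V/[−S·ln(1−ᾱ)] = 0.161·1083.648/427.820 = 0.41 s.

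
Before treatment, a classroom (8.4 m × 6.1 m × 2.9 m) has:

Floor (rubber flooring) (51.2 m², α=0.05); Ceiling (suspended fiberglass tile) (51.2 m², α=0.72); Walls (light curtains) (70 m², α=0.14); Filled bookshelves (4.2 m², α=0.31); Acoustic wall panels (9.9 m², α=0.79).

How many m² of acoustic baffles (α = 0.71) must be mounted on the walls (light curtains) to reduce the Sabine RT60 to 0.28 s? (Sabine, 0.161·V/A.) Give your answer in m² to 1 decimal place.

Summing Sᵢαᵢ: 2.560 + 36.864 + 9.800 + 1.302 + 7.821 → A₁ = 58.347 sabins.
V = 148.596 m³. Target absorption A₂ = 0.161 × 148.596 / 0.28 = 85.443 sabins.
ΔA needed = 85.443 − 58.347 = 27.096 sabins.
Each m² of panel replacing the walls (light curtains) adds (0.71 − 0.14) = 0.57 sabins.
Area = ΔA/Δα = 27.096/0.57 = 47.5 m².

47.5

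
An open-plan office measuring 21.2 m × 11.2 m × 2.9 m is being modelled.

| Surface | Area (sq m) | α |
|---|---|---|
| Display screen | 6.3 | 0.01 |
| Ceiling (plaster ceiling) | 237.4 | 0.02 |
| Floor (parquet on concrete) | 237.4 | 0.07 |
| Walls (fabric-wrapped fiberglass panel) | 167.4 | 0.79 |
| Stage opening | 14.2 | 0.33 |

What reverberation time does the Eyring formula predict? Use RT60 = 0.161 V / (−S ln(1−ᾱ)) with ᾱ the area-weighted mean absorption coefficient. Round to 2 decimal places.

0.61 s

Total surface area S = 6.3 + 237.4 + 237.4 + 167.4 + 14.2 = 662.7 sq m.
Σ(Sᵢαᵢ) = 6.3×0.01 + 237.4×0.02 + 237.4×0.07 + 167.4×0.79 + 14.2×0.33 = 158.361.
Mean coefficient ᾱ = A/S = 0.2390.
Eyring denominator: −S ln(1−ᾱ) = 180.998.
V = 21.2 × 11.2 × 2.9 = 688.576 m³.
T = 0.161·V/[−S·ln(1−ᾱ)] = 0.161·688.576/180.998 = 0.61 s.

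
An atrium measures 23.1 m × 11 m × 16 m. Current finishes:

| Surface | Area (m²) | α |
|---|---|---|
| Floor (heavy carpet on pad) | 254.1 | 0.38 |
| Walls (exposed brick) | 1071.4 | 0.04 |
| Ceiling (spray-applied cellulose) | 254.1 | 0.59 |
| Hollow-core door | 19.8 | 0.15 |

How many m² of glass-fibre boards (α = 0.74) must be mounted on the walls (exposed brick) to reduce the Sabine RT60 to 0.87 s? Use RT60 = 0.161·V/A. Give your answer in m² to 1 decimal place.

A₁ = Σ Sᵢαᵢ = 254.1×0.38 + 1071.4×0.04 + 254.1×0.59 + 19.8×0.15 = 292.303 sabins.
V = 4065.6 m³. Target absorption A₂ = 0.161 × 4065.6 / 0.87 = 752.370 sabins.
ΔA needed = 752.370 − 292.303 = 460.067 sabins.
Net gain per m²: Δα = 0.74 − 0.04 = 0.70.
Panel area = 460.067 / 0.70 = 657.2 m².

657.2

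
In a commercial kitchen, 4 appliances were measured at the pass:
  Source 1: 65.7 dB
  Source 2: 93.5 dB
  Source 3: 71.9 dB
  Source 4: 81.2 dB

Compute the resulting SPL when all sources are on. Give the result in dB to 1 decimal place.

Sum in the linear (power) domain: Σ 10^(Lᵢ/10) = 10^(65.7/10) + 10^(93.5/10) + 10^(71.9/10) + 10^(81.2/10) = 2.39e+09.
Back to dB: 10·log₁₀ Σ = 93.8 dB.

93.8 dB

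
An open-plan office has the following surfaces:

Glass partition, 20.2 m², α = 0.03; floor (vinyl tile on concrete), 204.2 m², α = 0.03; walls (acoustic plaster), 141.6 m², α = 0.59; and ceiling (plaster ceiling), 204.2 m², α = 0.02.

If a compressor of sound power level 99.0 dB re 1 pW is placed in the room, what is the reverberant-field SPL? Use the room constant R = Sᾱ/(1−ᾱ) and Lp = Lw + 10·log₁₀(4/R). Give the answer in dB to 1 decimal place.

84.5 dB

Σ(Sᵢαᵢ) = 20.2·0.03 + 204.2·0.03 + 141.6·0.59 + 204.2·0.02 = 94.360; total area S = 570.2 m².
ᾱ = 0.1655, so room constant R = A/(1−ᾱ) = 113.074 m².
Lp = Lw + 10 log₁₀(4/R) = 99.0 -14.51 = 84.5 dB.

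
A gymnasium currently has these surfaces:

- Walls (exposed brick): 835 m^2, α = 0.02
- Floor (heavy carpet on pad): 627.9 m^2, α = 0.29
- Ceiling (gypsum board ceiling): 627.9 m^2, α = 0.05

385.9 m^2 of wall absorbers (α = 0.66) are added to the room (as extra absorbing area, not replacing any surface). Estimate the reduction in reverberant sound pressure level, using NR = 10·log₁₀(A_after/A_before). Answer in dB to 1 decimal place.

3.2 dB

Total absorption A_before = 835·0.02 + 627.9·0.29 + 627.9·0.05
  = 16.700 + 182.091 + 31.395 = 230.186 m^2 sabins.
Added absorption = 385.9 × 0.66 = 254.694 sabins.
A_after = 230.186 + 254.694 = 484.880 sabins.
NR = 10·log₁₀(484.880/230.186) = 3.2 dB.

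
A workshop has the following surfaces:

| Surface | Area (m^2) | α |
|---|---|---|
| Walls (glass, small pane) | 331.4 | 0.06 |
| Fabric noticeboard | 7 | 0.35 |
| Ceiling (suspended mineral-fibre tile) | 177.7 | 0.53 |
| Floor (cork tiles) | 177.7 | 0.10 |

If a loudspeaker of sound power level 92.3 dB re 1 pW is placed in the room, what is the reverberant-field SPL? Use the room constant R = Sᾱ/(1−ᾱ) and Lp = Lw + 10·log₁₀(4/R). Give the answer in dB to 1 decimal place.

76.1 dB

A = 134.285 sabins; S = 693.8 m^2.
ᾱ = 0.1936, so room constant R = A/(1−ᾱ) = 166.524 m^2.
Lp = 92.3 + 10·log₁₀(4/166.524) = 92.3 + (-16.19) = 76.1 dB.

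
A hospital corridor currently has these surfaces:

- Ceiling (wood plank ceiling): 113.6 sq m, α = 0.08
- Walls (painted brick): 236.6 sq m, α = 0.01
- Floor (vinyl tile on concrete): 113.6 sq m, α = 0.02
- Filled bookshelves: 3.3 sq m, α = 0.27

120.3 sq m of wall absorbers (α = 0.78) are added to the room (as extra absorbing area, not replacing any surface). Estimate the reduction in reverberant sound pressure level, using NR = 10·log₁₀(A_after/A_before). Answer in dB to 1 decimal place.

8.7 dB

Equivalent absorption area: A_before = 113.6*0.08 + 236.6*0.01 + 113.6*0.02 + 3.3*0.27 = 14.617 sq m.
Added absorption = 120.3 × 0.78 = 93.834 sabins.
New total A_after = 108.451 sabins.
Reduction = 10 log₁₀(A_after/A_before) = 10 log₁₀(7.4195) = 8.7 dB.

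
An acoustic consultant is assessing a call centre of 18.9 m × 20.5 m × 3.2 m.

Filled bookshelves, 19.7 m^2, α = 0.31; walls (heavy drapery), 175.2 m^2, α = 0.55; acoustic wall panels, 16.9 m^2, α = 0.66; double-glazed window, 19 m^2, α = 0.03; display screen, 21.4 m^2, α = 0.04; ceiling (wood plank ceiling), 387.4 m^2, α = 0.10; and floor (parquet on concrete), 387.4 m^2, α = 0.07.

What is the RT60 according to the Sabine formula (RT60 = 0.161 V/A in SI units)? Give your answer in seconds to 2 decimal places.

1.10 s

Equivalent absorption area: A = 19.7×0.31 + 175.2×0.55 + 16.9×0.66 + 19×0.03 + 21.4×0.04 + 387.4×0.10 + 387.4×0.07 = 180.905 m^2.
Volume V = 18.9 × 20.5 × 3.2 = 1239.84 m³.
RT60 = 0.161 · V / A = 0.161 × 1239.84 / 180.905 = 1.10 s.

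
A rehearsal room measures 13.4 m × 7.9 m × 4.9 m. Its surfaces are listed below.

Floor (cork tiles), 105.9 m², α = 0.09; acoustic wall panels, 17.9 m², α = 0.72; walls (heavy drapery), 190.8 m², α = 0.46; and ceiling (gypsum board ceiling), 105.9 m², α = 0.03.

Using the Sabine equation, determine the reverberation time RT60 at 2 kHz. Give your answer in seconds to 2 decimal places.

A = Σ Sᵢαᵢ = 105.9×0.09 + 17.9×0.72 + 190.8×0.46 + 105.9×0.03 = 113.364 sabins.
Volume V = 13.4 × 7.9 × 4.9 = 518.714 m³.
T = 0.161 V/A = 0.161·518.714/113.364 = 0.74 s.

0.74 s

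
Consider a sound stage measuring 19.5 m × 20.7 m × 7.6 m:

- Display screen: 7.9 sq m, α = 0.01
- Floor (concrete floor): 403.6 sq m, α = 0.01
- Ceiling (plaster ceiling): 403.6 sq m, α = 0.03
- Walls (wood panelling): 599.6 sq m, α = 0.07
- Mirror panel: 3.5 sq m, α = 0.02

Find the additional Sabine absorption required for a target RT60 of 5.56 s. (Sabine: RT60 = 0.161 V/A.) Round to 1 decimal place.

30.6 sabins

Total absorption A₁ = 7.9×0.01 + 403.6×0.01 + 403.6×0.03 + 599.6×0.07 + 3.5×0.02
  = 0.079 + 4.036 + 12.108 + 41.972 + 0.070 = 58.265 sq m sabins.
V = 3067.74 m³. Required absorption A₂ = 0.161 × 3067.74 / 5.56 = 88.832 sabins.
Additional absorption ΔA = 88.832 − 58.265 = 30.6 sabins.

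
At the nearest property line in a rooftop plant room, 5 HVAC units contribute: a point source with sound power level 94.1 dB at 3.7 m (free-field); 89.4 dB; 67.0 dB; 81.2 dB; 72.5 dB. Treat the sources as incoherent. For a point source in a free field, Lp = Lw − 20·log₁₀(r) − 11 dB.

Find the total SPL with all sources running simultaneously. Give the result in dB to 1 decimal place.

90.2 dB

Source at 3.7 m: Lp = 94.1 − 20·log₁₀(3.7) − 11 = 71.7 dB.
Converting to relative power and adding: 10^(71.7/10) + 10^(89.4/10) + 10^(67.0/10) + 10^(81.2/10) + 10^(72.5/10) = 1.04e+09.
Back to dB: 10·log₁₀ Σ = 90.2 dB.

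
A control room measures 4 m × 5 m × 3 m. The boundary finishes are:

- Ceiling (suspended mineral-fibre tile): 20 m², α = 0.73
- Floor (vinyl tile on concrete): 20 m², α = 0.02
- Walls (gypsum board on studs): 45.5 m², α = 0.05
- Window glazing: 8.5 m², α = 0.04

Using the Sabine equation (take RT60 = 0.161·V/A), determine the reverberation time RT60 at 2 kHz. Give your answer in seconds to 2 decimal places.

Total absorption A = 20×0.73 + 20×0.02 + 45.5×0.05 + 8.5×0.04
  = 14.600 + 0.400 + 2.275 + 0.340 = 17.615 m² sabins.
V = 4·5·3 = 60 m³.
RT60 = 0.161 · V / A = 0.161 × 60 / 17.615 = 0.55 s.

0.55 s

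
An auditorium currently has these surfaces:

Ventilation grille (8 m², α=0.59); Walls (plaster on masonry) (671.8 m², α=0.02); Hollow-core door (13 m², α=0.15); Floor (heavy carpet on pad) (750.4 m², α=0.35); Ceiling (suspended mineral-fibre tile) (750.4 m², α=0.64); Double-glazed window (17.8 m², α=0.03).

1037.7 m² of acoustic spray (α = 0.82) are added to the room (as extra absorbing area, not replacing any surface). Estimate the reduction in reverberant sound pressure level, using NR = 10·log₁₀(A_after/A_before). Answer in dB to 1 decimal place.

Total absorption A_before = 8×0.59 + 671.8×0.02 + 13×0.15 + 750.4×0.35 + 750.4×0.64 + 17.8×0.03
  = 4.720 + 13.436 + 1.950 + 262.640 + 480.256 + 0.534 = 763.536 m² sabins.
Added absorption = 1037.7 × 0.82 = 850.914 sabins.
New total A_after = 1614.450 sabins.
Reduction = 10 log₁₀(A_after/A_before) = 10 log₁₀(2.1144) = 3.3 dB.

3.3 dB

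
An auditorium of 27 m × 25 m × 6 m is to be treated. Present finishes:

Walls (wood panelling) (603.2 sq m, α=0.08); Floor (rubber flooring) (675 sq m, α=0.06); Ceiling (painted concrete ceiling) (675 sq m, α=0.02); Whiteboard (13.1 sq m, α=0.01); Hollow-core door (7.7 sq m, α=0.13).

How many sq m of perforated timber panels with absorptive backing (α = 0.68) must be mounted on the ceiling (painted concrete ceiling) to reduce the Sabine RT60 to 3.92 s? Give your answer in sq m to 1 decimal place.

95.4

Equivalent absorption area: A₁ = 603.2*0.08 + 675*0.06 + 675*0.02 + 13.1*0.01 + 7.7*0.13 = 103.388 sq m.
V = 4050 m³. Target absorption A₂ = 0.161 × 4050 / 3.92 = 166.339 sabins.
ΔA needed = 166.339 − 103.388 = 62.951 sabins.
Net gain per sq m: Δα = 0.68 − 0.02 = 0.66.
Area = ΔA/Δα = 62.951/0.66 = 95.4 sq m.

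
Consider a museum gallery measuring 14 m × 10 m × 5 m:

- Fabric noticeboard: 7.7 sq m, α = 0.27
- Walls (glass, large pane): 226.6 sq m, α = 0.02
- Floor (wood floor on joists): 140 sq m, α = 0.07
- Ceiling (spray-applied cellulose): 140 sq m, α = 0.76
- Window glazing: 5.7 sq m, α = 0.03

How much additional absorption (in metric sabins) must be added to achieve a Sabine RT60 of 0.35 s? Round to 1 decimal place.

Summing Sᵢαᵢ: 2.079 + 4.532 + 9.800 + 106.400 + 0.171 → A₁ = 122.982 sabins.
Target A₂ = 0.161·700/0.35 = 322.000 sabins (V = 700 m³).
ΔA = A₂ − A₁ = 322.000 − 122.982 = 199.0 sabins.

199.0 sabins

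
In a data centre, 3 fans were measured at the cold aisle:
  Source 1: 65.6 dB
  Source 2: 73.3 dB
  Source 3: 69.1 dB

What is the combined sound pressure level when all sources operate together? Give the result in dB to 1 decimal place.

75.2 dB

Converting to relative power and adding: 10^(65.6/10) + 10^(73.3/10) + 10^(69.1/10) = 3.314e+07.
Back to dB: 10·log₁₀ Σ = 75.2 dB.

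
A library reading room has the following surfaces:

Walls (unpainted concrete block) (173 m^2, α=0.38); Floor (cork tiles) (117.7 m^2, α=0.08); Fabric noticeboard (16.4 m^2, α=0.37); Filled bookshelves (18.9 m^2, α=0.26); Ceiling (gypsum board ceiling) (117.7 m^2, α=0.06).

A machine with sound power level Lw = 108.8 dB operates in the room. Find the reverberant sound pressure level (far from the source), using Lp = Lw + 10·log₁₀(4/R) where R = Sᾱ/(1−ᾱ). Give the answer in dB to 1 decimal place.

Σ(Sᵢαᵢ) = 173×0.38 + 117.7×0.08 + 16.4×0.37 + 18.9×0.26 + 117.7×0.06 = 93.200; total area S = 443.7 m^2.
ᾱ = 93.200/443.7 = 0.2101; R = Sᾱ/(1−ᾱ) = 93.200/(1−0.2101) = 117.990 m^2.
Lp = 108.8 + 10·log₁₀(4/117.990) = 108.8 + (-14.70) = 94.1 dB.

94.1 dB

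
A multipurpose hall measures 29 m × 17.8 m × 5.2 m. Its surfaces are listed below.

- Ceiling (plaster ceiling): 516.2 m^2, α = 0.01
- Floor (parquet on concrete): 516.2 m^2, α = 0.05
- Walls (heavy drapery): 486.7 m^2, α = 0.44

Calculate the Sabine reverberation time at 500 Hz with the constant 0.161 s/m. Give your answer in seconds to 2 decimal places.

1.76 s

Equivalent absorption area: A = 516.2·0.01 + 516.2·0.05 + 486.7·0.44 = 245.120 m^2.
Volume V = 29 × 17.8 × 5.2 = 2684.24 m³.
Sabine: RT60 = 0.161 × 2684.24 / 245.120 = 1.76 s.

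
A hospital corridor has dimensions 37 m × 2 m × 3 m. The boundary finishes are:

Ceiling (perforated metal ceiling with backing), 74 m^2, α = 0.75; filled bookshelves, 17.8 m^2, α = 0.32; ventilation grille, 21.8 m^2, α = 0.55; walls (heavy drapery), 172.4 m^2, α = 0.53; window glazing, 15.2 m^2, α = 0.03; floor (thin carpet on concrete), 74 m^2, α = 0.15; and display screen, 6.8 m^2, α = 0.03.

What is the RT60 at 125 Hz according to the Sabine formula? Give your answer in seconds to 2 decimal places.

Total absorption A = 74·0.75 + 17.8·0.32 + 21.8·0.55 + 172.4·0.53 + 15.2·0.03 + 74·0.15 + 6.8·0.03
  = 55.500 + 5.696 + 11.990 + 91.372 + 0.456 + 11.100 + 0.204 = 176.318 m^2 sabins.
V = 37·2·3 = 222 m³.
RT60 = 0.161 · V / A = 0.161 × 222 / 176.318 = 0.20 s.

0.20 s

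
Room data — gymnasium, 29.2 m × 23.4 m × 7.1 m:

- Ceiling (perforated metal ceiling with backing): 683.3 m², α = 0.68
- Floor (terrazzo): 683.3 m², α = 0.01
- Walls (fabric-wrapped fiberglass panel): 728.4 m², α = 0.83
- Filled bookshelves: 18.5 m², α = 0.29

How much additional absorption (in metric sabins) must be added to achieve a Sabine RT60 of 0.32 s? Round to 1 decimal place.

1359.4 sabins

Summing Sᵢαᵢ: 464.644 + 6.833 + 604.572 + 5.365 → A₁ = 1081.414 sabins.
V = 4851.288 m³. Required absorption A₂ = 0.161 × 4851.288 / 0.32 = 2440.804 sabins.
ΔA = A₂ − A₁ = 2440.804 − 1081.414 = 1359.4 sabins.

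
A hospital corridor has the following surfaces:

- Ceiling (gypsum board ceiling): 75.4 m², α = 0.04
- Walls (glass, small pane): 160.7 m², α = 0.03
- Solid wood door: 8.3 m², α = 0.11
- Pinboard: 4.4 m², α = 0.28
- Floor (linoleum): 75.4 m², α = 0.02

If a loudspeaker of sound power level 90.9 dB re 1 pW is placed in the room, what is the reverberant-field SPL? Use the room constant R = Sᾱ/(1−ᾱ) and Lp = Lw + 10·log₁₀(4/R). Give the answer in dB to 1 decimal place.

86.2 dB

A = 11.490 sabins; S = 324.2 m².
ᾱ = 0.0354, so room constant R = A/(1−ᾱ) = 11.912 m².
Lp = Lw + 10 log₁₀(4/R) = 90.9 -4.74 = 86.2 dB.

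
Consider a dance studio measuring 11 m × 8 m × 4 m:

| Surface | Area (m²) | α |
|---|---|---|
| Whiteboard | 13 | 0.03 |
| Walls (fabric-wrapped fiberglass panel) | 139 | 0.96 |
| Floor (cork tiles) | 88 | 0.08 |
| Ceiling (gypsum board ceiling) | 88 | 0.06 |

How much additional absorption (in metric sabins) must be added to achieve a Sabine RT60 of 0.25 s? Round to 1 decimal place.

A₁ = Σ Sᵢαᵢ = 13·0.03 + 139·0.96 + 88·0.08 + 88·0.06 = 146.150 sabins.
V = 352 m³. Required absorption A₂ = 0.161 × 352 / 0.25 = 226.688 sabins.
Additional absorption ΔA = 226.688 − 146.150 = 80.5 sabins.

80.5 sabins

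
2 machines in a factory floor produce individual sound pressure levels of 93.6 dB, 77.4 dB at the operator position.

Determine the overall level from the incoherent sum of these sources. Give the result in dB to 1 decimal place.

93.7 dB

Σ 10^(Lᵢ/10) = 2.346e+09.
Combined level = 10 log₁₀(2.346e+09) = 93.7 dB.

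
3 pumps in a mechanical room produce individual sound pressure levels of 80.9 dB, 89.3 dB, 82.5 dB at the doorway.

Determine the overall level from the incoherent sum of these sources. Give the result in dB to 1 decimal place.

90.6 dB

Converting to relative power and adding: 10^(80.9/10) + 10^(89.3/10) + 10^(82.5/10) = 1.152e+09.
L_total = 10·log₁₀(1.152e+09) = 90.6 dB.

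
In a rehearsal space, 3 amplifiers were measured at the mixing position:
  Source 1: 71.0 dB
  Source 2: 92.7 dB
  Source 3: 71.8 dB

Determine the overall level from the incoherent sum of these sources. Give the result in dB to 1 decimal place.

Σ 10^(Lᵢ/10) = 1.89e+09.
Combined level = 10 log₁₀(1.89e+09) = 92.8 dB.

92.8 dB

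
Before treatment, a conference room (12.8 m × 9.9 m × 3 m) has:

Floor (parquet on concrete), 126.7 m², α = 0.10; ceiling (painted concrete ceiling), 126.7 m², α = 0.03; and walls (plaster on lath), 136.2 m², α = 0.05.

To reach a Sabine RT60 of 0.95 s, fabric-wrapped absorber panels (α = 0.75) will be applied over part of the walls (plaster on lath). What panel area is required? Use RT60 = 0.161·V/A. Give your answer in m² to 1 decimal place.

58.8

Summing Sᵢαᵢ: 12.670 + 3.801 + 6.810 → A₁ = 23.281 sabins.
Required A₂ = 0.161·380.16/0.95 = 64.427 sabins.
ΔA needed = 64.427 − 23.281 = 41.146 sabins.
Each m² of panel replacing the walls (plaster on lath) adds (0.75 − 0.05) = 0.70 sabins.
Panel area = 41.146 / 0.70 = 58.8 m².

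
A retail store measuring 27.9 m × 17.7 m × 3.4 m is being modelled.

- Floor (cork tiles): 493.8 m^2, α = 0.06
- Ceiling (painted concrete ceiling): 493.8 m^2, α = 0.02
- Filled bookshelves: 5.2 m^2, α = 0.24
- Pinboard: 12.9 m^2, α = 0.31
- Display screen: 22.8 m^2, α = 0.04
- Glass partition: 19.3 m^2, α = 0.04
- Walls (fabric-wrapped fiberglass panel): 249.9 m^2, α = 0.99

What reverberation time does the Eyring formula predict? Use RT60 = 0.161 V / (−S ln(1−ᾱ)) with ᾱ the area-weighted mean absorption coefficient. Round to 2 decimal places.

Total surface area S = 493.8 + 493.8 + 5.2 + 12.9 + 22.8 + 19.3 + 249.9 = 1297.7 m^2.
Absorption A = 493.8·0.06 + 493.8·0.02 + 5.2·0.24 + 12.9·0.31 + 22.8·0.04 + 19.3·0.04 + 249.9·0.99 = 293.836 sabins.
ᾱ = 293.836 / 1297.7 = 0.2264.
−S·ln(1−ᾱ) = −1297.7 × ln(1 − 0.2264) = 333.120.
V = 27.9 × 17.7 × 3.4 = 1679.022 m³.
RT60 = 0.161 × 1679.022 / 333.120 = 0.81 s.

0.81 s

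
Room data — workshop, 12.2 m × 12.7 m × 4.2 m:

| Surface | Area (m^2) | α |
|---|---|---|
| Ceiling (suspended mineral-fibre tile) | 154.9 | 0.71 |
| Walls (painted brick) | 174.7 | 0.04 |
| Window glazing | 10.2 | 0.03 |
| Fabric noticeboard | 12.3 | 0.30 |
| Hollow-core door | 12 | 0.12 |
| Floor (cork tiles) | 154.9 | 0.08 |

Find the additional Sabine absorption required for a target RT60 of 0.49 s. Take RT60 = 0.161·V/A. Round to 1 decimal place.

Total absorption A₁ = 154.9·0.71 + 174.7·0.04 + 10.2·0.03 + 12.3·0.30 + 12·0.12 + 154.9·0.08
  = 109.979 + 6.988 + 0.306 + 3.690 + 1.440 + 12.392 = 134.795 m^2 sabins.
V = 650.748 m³. Required absorption A₂ = 0.161 × 650.748 / 0.49 = 213.817 sabins.
ΔA = A₂ − A₁ = 213.817 − 134.795 = 79.0 sabins.

79.0 sabins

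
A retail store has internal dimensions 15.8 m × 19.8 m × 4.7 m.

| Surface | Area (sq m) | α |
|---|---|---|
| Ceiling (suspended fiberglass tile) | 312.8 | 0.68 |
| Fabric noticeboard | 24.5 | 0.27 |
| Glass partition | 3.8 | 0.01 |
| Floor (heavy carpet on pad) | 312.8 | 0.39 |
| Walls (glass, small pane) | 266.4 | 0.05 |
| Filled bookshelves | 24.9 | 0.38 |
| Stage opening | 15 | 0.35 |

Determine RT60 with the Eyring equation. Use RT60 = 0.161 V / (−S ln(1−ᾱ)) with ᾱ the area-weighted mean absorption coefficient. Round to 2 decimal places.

0.51 seconds

Total surface area S = 312.8 + 24.5 + 3.8 + 312.8 + 266.4 + 24.9 + 15 = 960.2 sq m.
Absorption A = 312.8×0.68 + 24.5×0.27 + 3.8×0.01 + 312.8×0.39 + 266.4×0.05 + 24.9×0.38 + 15×0.35 = 369.381 sabins.
ᾱ = 369.381 / 960.2 = 0.3847.
Eyring denominator: −S ln(1−ᾱ) = 466.317.
V = 15.8 × 19.8 × 4.7 = 1470.348 m³.
T = 0.161·V/[−S·ln(1−ᾱ)] = 0.161·1470.348/466.317 = 0.51 s.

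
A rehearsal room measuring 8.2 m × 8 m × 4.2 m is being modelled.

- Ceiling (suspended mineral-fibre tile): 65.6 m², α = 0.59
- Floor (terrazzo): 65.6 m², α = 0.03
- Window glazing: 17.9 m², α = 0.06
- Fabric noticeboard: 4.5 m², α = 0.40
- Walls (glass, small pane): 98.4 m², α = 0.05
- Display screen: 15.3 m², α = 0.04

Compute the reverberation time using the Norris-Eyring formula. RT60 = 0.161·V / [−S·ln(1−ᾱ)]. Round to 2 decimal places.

S = Σ Sᵢ = 267.3 m².
Absorption A = 65.6×0.59 + 65.6×0.03 + 17.9×0.06 + 4.5×0.40 + 98.4×0.05 + 15.3×0.04 = 49.078 sabins.
ᾱ = 49.078 / 267.3 = 0.1836.
−S·ln(1−ᾱ) = −267.3 × ln(1 − 0.1836) = 54.222.
V = 8.2 × 8 × 4.2 = 275.52 m³.
RT60 = 0.161 × 275.52 / 54.222 = 0.82 s.

0.82 seconds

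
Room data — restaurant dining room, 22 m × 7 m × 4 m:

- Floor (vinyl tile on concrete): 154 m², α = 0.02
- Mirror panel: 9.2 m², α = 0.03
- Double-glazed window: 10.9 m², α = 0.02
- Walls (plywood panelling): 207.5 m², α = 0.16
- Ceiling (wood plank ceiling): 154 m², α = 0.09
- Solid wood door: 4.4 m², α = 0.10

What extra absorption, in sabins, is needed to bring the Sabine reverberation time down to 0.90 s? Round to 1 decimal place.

Equivalent absorption area: A₁ = 154×0.02 + 9.2×0.03 + 10.9×0.02 + 207.5×0.16 + 154×0.09 + 4.4×0.10 = 51.074 m².
Target A₂ = 0.161·616/0.90 = 110.196 sabins (V = 616 m³).
ΔA = A₂ − A₁ = 110.196 − 51.074 = 59.1 sabins.

59.1 sabins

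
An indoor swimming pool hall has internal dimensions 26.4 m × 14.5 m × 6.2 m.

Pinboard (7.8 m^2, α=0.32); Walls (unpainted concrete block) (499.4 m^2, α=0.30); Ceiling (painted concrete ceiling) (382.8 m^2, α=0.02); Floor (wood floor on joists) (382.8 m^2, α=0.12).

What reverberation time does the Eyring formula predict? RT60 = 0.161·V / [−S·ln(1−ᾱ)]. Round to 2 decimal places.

S = Σ Sᵢ = 1272.8 m^2.
Absorption A = 7.8·0.32 + 499.4·0.30 + 382.8·0.02 + 382.8·0.12 = 205.908 sabins.
Mean coefficient ᾱ = A/S = 0.1618.
−S·ln(1−ᾱ) = −1272.8 × ln(1 − 0.1618) = 224.647.
V = 26.4 × 14.5 × 6.2 = 2373.36 m³.
RT60 = 0.161 × 2373.36 / 224.647 = 1.70 s.

1.70 s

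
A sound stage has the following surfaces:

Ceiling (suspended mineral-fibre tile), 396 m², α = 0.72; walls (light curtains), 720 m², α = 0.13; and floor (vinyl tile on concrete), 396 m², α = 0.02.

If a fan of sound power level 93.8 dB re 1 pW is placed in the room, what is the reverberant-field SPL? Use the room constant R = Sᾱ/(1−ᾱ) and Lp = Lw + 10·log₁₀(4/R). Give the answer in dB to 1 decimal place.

Σ(Sᵢαᵢ) = 396×0.72 + 720×0.13 + 396×0.02 = 386.640; total area S = 1512.0 m².
ᾱ = 0.2557, so room constant R = A/(1−ᾱ) = 519.468 m².
Lp = 93.8 + 10·log₁₀(4/519.468) = 93.8 + (-21.13) = 72.7 dB.

72.7 dB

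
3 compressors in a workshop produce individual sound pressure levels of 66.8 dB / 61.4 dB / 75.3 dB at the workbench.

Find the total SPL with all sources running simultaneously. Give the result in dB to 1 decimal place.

76.0 dB

Converting to relative power and adding: 10^(66.8/10) + 10^(61.4/10) + 10^(75.3/10) = 4.005e+07.
Combined level = 10 log₁₀(4.005e+07) = 76.0 dB.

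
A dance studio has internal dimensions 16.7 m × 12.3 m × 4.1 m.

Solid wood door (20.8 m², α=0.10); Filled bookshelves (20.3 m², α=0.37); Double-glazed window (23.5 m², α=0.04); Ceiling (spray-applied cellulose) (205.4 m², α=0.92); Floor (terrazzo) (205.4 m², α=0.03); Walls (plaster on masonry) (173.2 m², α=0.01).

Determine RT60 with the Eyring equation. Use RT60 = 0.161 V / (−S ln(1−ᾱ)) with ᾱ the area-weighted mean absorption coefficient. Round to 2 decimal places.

0.54 seconds

Total surface area S = 20.8 + 20.3 + 23.5 + 205.4 + 205.4 + 173.2 = 648.6 m².
Σ(Sᵢαᵢ) = 20.8×0.10 + 20.3×0.37 + 23.5×0.04 + 205.4×0.92 + 205.4×0.03 + 173.2×0.01 = 207.393.
ᾱ = 207.393 / 648.6 = 0.3198.
Eyring denominator: −S ln(1−ᾱ) = 249.950.
V = 16.7 × 12.3 × 4.1 = 842.181 m³.
T = 0.161·V/[−S·ln(1−ᾱ)] = 0.161·842.181/249.950 = 0.54 s.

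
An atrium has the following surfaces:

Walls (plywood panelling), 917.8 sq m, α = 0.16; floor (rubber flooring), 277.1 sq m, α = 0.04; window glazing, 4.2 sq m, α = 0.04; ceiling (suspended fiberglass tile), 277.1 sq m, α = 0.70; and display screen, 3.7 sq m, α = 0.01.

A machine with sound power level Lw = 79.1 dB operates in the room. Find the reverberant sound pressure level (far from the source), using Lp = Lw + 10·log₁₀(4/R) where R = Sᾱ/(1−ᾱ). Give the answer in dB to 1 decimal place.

Σ(Sᵢαᵢ) = 917.8×0.16 + 277.1×0.04 + 4.2×0.04 + 277.1×0.70 + 3.7×0.01 = 352.107; total area S = 1479.9 sq m.
ᾱ = 0.2379, so room constant R = A/(1−ᾱ) = 462.022 sq m.
Lp = 79.1 + 10·log₁₀(4/462.022) = 79.1 + (-20.63) = 58.5 dB.

58.5 dB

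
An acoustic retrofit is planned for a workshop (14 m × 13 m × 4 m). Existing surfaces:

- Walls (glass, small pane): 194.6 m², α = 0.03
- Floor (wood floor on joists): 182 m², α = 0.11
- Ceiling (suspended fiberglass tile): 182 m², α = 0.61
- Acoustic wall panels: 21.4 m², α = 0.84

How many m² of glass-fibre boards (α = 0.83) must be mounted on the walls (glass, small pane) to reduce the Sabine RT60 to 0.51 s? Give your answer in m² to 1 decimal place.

Equivalent absorption area: A₁ = 194.6·0.03 + 182·0.11 + 182·0.61 + 21.4·0.84 = 154.854 m².
Required A₂ = 0.161·728/0.51 = 229.820 sabins.
ΔA needed = 229.820 − 154.854 = 74.966 sabins.
Net gain per m²: Δα = 0.83 − 0.03 = 0.80.
Area = ΔA/Δα = 74.966/0.80 = 93.7 m².

93.7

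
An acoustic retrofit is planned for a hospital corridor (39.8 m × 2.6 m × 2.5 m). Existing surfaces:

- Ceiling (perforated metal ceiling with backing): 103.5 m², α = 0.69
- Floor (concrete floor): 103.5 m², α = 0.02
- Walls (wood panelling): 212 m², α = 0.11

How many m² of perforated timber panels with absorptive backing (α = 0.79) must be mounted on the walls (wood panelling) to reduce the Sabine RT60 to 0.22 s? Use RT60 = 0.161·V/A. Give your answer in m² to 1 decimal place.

136.1

Total absorption A₁ = 103.5×0.69 + 103.5×0.02 + 212×0.11
  = 71.415 + 2.070 + 23.320 = 96.805 m² sabins.
Required A₂ = 0.161·258.7/0.22 = 189.321 sabins.
Absorption to add: 189.321 − 96.805 = 92.516 sabins.
Each m² of panel replacing the walls (wood panelling) adds (0.79 − 0.11) = 0.68 sabins.
Area = ΔA/Δα = 92.516/0.68 = 136.1 m².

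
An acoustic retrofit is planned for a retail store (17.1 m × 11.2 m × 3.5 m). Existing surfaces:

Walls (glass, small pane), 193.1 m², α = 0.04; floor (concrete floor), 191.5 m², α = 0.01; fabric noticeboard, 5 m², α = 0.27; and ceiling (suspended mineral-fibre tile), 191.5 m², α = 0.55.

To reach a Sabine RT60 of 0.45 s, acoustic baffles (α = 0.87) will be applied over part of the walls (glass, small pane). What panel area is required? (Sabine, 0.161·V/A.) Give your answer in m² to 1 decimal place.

148.8

A₁ = Σ Sᵢαᵢ = 193.1*0.04 + 191.5*0.01 + 5*0.27 + 191.5*0.55 = 116.314 sabins.
V = 670.32 m³. Target absorption A₂ = 0.161 × 670.32 / 0.45 = 239.826 sabins.
Absorption to add: 239.826 − 116.314 = 123.512 sabins.
Each m² of panel replacing the walls (glass, small pane) adds (0.87 − 0.04) = 0.83 sabins.
Area = ΔA/Δα = 123.512/0.83 = 148.8 m².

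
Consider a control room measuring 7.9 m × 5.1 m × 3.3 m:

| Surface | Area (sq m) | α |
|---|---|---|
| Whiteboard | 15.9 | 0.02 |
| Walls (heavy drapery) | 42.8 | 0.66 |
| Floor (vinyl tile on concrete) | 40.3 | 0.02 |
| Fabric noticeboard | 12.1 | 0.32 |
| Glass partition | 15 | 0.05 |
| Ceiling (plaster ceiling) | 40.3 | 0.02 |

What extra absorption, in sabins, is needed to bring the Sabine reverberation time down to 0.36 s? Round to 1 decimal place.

A₁ = Σ Sᵢαᵢ = 15.9·0.02 + 42.8·0.66 + 40.3·0.02 + 12.1·0.32 + 15·0.05 + 40.3·0.02 = 34.800 sabins.
V = 132.957 m³. Required absorption A₂ = 0.161 × 132.957 / 0.36 = 59.461 sabins.
ΔA = A₂ − A₁ = 59.461 − 34.800 = 24.7 sabins.

24.7 sabins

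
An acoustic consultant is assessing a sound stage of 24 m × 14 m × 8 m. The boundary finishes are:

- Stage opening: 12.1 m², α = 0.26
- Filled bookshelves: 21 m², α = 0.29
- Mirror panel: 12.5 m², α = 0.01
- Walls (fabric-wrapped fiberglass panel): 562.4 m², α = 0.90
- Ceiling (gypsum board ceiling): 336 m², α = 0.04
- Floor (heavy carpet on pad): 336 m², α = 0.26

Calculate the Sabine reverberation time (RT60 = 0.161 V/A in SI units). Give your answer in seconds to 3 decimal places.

0.702 s

Summing Sᵢαᵢ: 3.146 + 6.090 + 0.125 + 506.160 + 13.440 + 87.360 → A = 616.321 sabins.
Volume V = 24 × 14 × 8 = 2688 m³.
RT60 = 0.161 · V / A = 0.161 × 2688 / 616.321 = 0.702 s.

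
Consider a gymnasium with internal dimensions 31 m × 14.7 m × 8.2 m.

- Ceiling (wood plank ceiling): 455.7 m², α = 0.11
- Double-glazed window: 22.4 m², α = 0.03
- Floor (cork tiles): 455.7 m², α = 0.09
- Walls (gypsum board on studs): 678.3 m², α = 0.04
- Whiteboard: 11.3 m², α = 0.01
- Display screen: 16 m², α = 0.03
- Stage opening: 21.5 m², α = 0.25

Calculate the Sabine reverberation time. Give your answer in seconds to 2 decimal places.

4.82 s

Summing Sᵢαᵢ: 50.127 + 0.672 + 41.013 + 27.132 + 0.113 + 0.480 + 5.375 → A = 124.912 sabins.
Room volume: 3736.74 m³.
Sabine: RT60 = 0.161 × 3736.74 / 124.912 = 4.82 s.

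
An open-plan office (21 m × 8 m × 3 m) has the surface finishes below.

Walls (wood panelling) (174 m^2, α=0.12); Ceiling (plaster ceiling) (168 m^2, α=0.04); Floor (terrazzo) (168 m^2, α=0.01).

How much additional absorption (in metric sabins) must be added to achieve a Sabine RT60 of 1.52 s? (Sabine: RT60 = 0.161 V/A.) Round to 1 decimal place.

Summing Sᵢαᵢ: 20.880 + 6.720 + 1.680 → A₁ = 29.280 sabins.
Target A₂ = 0.161·504/1.52 = 53.384 sabins (V = 504 m³).
Additional absorption ΔA = 53.384 − 29.280 = 24.1 sabins.

24.1 sabins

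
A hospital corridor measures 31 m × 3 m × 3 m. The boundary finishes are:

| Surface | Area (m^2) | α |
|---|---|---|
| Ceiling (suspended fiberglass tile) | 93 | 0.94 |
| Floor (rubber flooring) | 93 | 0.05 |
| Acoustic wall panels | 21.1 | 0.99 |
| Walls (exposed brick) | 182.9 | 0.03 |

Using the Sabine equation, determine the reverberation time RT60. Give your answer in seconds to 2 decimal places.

A = Σ Sᵢαᵢ = 93*0.94 + 93*0.05 + 21.1*0.99 + 182.9*0.03 = 118.446 sabins.
V = 31·3·3 = 279 m³.
RT60 = 0.161 · V / A = 0.161 × 279 / 118.446 = 0.38 s.

0.38 s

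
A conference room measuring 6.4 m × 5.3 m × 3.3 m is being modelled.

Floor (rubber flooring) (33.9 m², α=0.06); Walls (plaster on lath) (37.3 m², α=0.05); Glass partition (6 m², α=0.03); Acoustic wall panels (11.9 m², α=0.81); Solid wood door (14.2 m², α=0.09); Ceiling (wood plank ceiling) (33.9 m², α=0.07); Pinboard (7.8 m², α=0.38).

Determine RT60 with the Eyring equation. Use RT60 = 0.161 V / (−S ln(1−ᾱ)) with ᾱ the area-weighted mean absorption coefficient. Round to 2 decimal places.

0.82 s

Total surface area S = 33.9 + 37.3 + 6 + 11.9 + 14.2 + 33.9 + 7.8 = 145.0 m².
Σ(Sᵢαᵢ) = 33.9·0.06 + 37.3·0.05 + 6·0.03 + 11.9·0.81 + 14.2·0.09 + 33.9·0.07 + 7.8·0.38 = 20.333.
Mean coefficient ᾱ = A/S = 0.1402.
Eyring denominator: −S ln(1−ᾱ) = 21.903.
V = 6.4 × 5.3 × 3.3 = 111.936 m³.
RT60 = 0.161 × 111.936 / 21.903 = 0.82 s.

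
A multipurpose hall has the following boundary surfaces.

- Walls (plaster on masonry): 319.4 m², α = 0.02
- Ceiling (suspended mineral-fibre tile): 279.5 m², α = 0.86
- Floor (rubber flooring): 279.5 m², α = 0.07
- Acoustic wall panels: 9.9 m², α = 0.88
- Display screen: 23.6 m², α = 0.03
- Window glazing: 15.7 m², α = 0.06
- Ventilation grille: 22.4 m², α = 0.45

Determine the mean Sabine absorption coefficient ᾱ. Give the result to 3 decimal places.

S = Σ Sᵢ = 319.4 + 279.5 + 279.5 + 9.9 + 23.6 + 15.7 + 22.4 = 950.0 m².
Σ(Sᵢαᵢ) = 319.4*0.02 + 279.5*0.86 + 279.5*0.07 + 9.9*0.88 + 23.6*0.03 + 15.7*0.06 + 22.4*0.45 = 286.765.
ᾱ = A/S = 0.302.

0.302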